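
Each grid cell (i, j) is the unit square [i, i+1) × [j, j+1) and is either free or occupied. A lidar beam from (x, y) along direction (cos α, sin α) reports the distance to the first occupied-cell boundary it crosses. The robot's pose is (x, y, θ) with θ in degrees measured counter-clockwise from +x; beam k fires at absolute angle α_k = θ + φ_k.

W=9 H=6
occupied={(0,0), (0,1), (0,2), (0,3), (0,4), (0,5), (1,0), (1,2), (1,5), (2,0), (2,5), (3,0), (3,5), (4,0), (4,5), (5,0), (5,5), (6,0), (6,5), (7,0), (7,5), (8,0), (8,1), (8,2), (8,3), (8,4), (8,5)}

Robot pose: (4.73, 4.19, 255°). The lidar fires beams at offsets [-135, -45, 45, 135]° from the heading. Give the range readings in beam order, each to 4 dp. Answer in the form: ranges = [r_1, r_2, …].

ranges = [0.9353, 3.1523, 3.6835, 1.6200]

beam 1: φ=-135°, α=120°
  dir = (cos 120°, sin 120°) = (-0.5000, 0.8660); from cell (4,4)
  next x-line at t=1.4600, next y-line at t=0.9353; Δt_x=2.0000, Δt_y=1.1547
    y: enter (4,5) at t=0.9353 ← occupied
  → r_1 = 0.9353
beam 2: φ=-45°, α=210°
  dir = (cos 210°, sin 210°) = (-0.8660, -0.5000); from cell (4,4)
  next x-line at t=0.8429, next y-line at t=0.3800; Δt_x=1.1547, Δt_y=2.0000
    y: enter (4,3) at t=0.3800
    x: enter (3,3) at t=0.8429
    x: enter (2,3) at t=1.9976
    y: enter (2,2) at t=2.3800
    x: enter (1,2) at t=3.1523 ← occupied
  → r_2 = 3.1523
beam 3: φ=45°, α=300°
  dir = (cos 300°, sin 300°) = (0.5000, -0.8660); from cell (4,4)
  next x-line at t=0.5400, next y-line at t=0.2194; Δt_x=2.0000, Δt_y=1.1547
    y: enter (4,3) at t=0.2194
    x: enter (5,3) at t=0.5400
    y: enter (5,2) at t=1.3741
    y: enter (5,1) at t=2.5288
    x: enter (6,1) at t=2.5400
    y: enter (6,0) at t=3.6835 ← occupied
  → r_3 = 3.6835
beam 4: φ=135°, α=30°
  dir = (cos 30°, sin 30°) = (0.8660, 0.5000); from cell (4,4)
  next x-line at t=0.3118, next y-line at t=1.6200; Δt_x=1.1547, Δt_y=2.0000
    x: enter (5,4) at t=0.3118
    x: enter (6,4) at t=1.4665
    y: enter (6,5) at t=1.6200 ← occupied
  → r_4 = 1.6200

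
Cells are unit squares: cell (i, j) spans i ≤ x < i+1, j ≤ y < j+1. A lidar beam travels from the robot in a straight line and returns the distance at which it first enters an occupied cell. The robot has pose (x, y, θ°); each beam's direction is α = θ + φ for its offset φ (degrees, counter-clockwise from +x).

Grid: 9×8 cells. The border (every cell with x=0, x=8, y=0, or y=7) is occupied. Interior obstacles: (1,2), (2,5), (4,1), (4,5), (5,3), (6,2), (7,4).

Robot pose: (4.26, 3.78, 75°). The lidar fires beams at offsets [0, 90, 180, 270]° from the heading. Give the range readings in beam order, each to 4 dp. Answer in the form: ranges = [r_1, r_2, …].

ranges = [1.2630, 3.3750, 2.8781, 0.7661]

beam 1: φ=0°, α=75°
  d=(0.2588,0.9659)  start (4,3)  tX=2.8591 tY=0.2278  stride 1/|dx|=3.8637 1/|dy|=1.0353
    cross y-line → (4,4), t=0.2278
    cross y-line → (4,5), t=1.2630 (wall)
  → r_1 = 1.2630
beam 2: φ=90°, α=165°
  d=(-0.9659,0.2588)  start (4,3)  tX=0.2692 tY=0.8500  stride 1/|dx|=1.0353 1/|dy|=3.8637
    cross x-line → (3,3), t=0.2692
    cross y-line → (3,4), t=0.8500
    cross x-line → (2,4), t=1.3044
    cross x-line → (1,4), t=2.3397
    cross x-line → (0,4), t=3.3750 (wall)
  → r_2 = 3.3750
beam 3: φ=180°, α=255°
  d=(-0.2588,-0.9659)  start (4,3)  tX=1.0046 tY=0.8075  stride 1/|dx|=3.8637 1/|dy|=1.0353
    cross y-line → (4,2), t=0.8075
    cross x-line → (3,2), t=1.0046
    cross y-line → (3,1), t=1.8428
    cross y-line → (3,0), t=2.8781 (wall)
  → r_3 = 2.8781
beam 4: φ=270°, α=345°
  d=(0.9659,-0.2588)  start (4,3)  tX=0.7661 tY=3.0137  stride 1/|dx|=1.0353 1/|dy|=3.8637
    cross x-line → (5,3), t=0.7661 (wall)
  → r_4 = 0.7661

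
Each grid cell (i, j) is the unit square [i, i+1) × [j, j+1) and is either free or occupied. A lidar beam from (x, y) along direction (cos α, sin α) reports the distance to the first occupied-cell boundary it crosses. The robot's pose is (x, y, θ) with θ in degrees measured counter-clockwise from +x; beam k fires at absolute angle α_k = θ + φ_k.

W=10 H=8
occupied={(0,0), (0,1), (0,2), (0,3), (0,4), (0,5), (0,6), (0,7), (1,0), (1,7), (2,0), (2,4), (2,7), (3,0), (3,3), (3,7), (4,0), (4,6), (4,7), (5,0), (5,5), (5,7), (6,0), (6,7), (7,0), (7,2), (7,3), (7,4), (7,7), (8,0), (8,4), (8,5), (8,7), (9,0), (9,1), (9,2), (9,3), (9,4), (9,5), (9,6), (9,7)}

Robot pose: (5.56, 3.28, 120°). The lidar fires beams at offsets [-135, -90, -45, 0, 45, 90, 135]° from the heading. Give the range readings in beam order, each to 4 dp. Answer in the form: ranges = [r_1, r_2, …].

beam 1: φ=-135°, α=345°
  d=(0.9659,-0.2588)  start (5,3)  tX=0.4555 tY=1.0818  stride 1/|dx|=1.0353 1/|dy|=3.8637
    cross x-line → (6,3), t=0.4555
    cross y-line → (6,2), t=1.0818
    cross x-line → (7,2), t=1.4908 (wall)
  → r_1 = 1.4908
beam 2: φ=-90°, α=30°
  d=(0.8660,0.5000)  start (5,3)  tX=0.5081 tY=1.4400  stride 1/|dx|=1.1547 1/|dy|=2.0000
    cross x-line → (6,3), t=0.5081
    cross y-line → (6,4), t=1.4400
    cross x-line → (7,4), t=1.6628 (wall)
  → r_2 = 1.6628
beam 3: φ=-45°, α=75°
  d=(0.2588,0.9659)  start (5,3)  tX=1.7000 tY=0.7454  stride 1/|dx|=3.8637 1/|dy|=1.0353
    cross y-line → (5,4), t=0.7454
    cross x-line → (6,4), t=1.7000
    cross y-line → (6,5), t=1.7807
    cross y-line → (6,6), t=2.8160
    cross y-line → (6,7), t=3.8512 (wall)
  → r_3 = 3.8512
beam 4: φ=0°, α=120°
  d=(-0.5000,0.8660)  start (5,3)  tX=1.1200 tY=0.8314  stride 1/|dx|=2.0000 1/|dy|=1.1547
    cross y-line → (5,4), t=0.8314
    cross x-line → (4,4), t=1.1200
    cross y-line → (4,5), t=1.9861
    cross x-line → (3,5), t=3.1200
    cross y-line → (3,6), t=3.1408
    cross y-line → (3,7), t=4.2955 (wall)
  → r_4 = 4.2955
beam 5: φ=45°, α=165°
  d=(-0.9659,0.2588)  start (5,3)  tX=0.5798 tY=2.7819  stride 1/|dx|=1.0353 1/|dy|=3.8637
    cross x-line → (4,3), t=0.5798
    cross x-line → (3,3), t=1.6150 (wall)
  → r_5 = 1.6150
beam 6: φ=90°, α=210°
  d=(-0.8660,-0.5000)  start (5,3)  tX=0.6466 tY=0.5600  stride 1/|dx|=1.1547 1/|dy|=2.0000
    cross y-line → (5,2), t=0.5600
    cross x-line → (4,2), t=0.6466
    cross x-line → (3,2), t=1.8013
    cross y-line → (3,1), t=2.5600
    cross x-line → (2,1), t=2.9560
    cross x-line → (1,1), t=4.1107
    cross y-line → (1,0), t=4.5600 (wall)
  → r_6 = 4.5600
beam 7: φ=135°, α=255°
  d=(-0.2588,-0.9659)  start (5,3)  tX=2.1637 tY=0.2899  stride 1/|dx|=3.8637 1/|dy|=1.0353
    cross y-line → (5,2), t=0.2899
    cross y-line → (5,1), t=1.3252
    cross x-line → (4,1), t=2.1637
    cross y-line → (4,0), t=2.3604 (wall)
  → r_7 = 2.3604

ranges = [1.4908, 1.6628, 3.8512, 4.2955, 1.6150, 4.5600, 2.3604]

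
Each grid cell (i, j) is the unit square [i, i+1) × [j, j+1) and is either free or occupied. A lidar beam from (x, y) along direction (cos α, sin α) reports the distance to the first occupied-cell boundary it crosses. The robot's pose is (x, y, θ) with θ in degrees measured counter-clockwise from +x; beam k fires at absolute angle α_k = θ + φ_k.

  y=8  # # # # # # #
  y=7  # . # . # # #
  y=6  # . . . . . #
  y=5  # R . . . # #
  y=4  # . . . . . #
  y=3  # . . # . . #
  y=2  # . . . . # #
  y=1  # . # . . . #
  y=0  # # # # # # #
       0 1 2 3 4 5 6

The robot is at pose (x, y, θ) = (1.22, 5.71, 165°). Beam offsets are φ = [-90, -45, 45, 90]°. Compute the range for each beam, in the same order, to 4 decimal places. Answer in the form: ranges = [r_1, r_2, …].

beam 1: φ=-90°, α=75°
  cosα=0.2588 sinα=0.9659 | (1,5) | tMaxX 3.0137 tMaxY 0.3002 | tΔX 3.8637 tΔY 1.0353
    t=0.3002 [y] (1,6)
    t=1.3355 [y] (1,7)
    t=2.3708 [y] (1,8) — stop
  → r_1 = 2.3708
beam 2: φ=-45°, α=120°
  cosα=-0.5000 sinα=0.8660 | (1,5) | tMaxX 0.4400 tMaxY 0.3349 | tΔX 2.0000 tΔY 1.1547
    t=0.3349 [y] (1,6)
    t=0.4400 [x] (0,6) — stop
  → r_2 = 0.4400
beam 3: φ=45°, α=210°
  cosα=-0.8660 sinα=-0.5000 | (1,5) | tMaxX 0.2540 tMaxY 1.4200 | tΔX 1.1547 tΔY 2.0000
    t=0.2540 [x] (0,5) — stop
  → r_3 = 0.2540
beam 4: φ=90°, α=255°
  cosα=-0.2588 sinα=-0.9659 | (1,5) | tMaxX 0.8500 tMaxY 0.7350 | tΔX 3.8637 tΔY 1.0353
    t=0.7350 [y] (1,4)
    t=0.8500 [x] (0,4) — stop
  → r_4 = 0.8500

ranges = [2.3708, 0.4400, 0.2540, 0.8500]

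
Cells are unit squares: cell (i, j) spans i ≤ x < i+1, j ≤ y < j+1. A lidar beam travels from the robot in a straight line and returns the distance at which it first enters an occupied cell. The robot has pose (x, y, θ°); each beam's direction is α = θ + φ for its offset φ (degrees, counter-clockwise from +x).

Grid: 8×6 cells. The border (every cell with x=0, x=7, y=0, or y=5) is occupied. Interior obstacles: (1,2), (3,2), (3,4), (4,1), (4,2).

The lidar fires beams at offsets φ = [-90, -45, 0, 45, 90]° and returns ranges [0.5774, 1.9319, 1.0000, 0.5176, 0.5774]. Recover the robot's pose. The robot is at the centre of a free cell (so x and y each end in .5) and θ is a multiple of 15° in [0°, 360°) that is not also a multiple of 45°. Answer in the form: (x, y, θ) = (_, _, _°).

(x, y, θ) = (3.5, 1.5, 210°)

Candidates: 19 free-cell centres × 16 headings = 304 poses. Raycast each; keep the one whose scan matches to 4 dp.
  (4.5, 3.5, 300°): beam 1 = 1.0000 ≠ 0.5774 ✗
  (1.5, 3.5, 15°): beam 1 = 0.5176 ≠ 0.5774 ✗
  (6.5, 3.5, 330°): beam 1 = 2.8868 ≠ 0.5774 ✗
  …
  (3.5, 1.5, 210°): r_1=0.5774, r_2=1.9319, r_3=1.0000, r_4=0.5176, r_5=0.5774 — all match ✓
No second candidate reproduces the full scan.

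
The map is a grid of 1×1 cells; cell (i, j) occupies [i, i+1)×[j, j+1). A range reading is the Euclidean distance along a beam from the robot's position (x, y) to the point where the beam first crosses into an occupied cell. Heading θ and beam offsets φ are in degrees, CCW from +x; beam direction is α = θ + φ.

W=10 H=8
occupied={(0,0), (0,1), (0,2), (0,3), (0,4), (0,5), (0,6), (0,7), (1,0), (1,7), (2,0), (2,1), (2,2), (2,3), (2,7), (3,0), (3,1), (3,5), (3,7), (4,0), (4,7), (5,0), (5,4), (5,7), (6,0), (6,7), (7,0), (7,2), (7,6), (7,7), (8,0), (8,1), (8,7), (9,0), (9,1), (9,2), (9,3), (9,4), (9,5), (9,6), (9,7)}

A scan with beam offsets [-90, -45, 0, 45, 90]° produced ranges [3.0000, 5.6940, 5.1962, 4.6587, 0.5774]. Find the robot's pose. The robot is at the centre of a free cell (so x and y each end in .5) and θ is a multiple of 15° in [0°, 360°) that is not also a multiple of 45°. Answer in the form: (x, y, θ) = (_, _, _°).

Candidates: 39 free-cell centres × 16 headings = 624 poses. Raycast each; keep the one whose scan matches to 4 dp.
  (7.5, 5.5, 255°): beam 1 = 5.7956 ≠ 3.0000 ✗
  (8.5, 5.5, 255°): beam 1 = 5.7956 ≠ 3.0000 ✗
  (5.5, 2.5, 345°): beam 1 = 1.5529 ≠ 3.0000 ✗
  …
  (3.5, 2.5, 60°): r_1=3.0000, r_2=5.6940, r_3=5.1962, r_4=4.6587, r_5=0.5774 — all match ✓
Unique over the lattice → pose = (3.5, 2.5, 60°).

(x, y, θ) = (3.5, 2.5, 60°)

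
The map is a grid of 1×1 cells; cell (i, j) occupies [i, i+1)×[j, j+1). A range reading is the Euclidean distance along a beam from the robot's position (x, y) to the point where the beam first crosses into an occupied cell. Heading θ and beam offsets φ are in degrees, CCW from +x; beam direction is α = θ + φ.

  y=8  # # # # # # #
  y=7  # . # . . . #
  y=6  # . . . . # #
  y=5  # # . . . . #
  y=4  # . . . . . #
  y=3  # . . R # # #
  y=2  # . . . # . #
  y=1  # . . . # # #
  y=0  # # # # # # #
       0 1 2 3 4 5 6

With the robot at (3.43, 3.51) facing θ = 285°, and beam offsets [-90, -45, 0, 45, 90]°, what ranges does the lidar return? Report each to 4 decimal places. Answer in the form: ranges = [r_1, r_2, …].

beam 1: φ=-90°, α=195°
  d=(-0.9659,-0.2588)  start (3,3)  tX=0.4452 tY=1.9705  stride 1/|dx|=1.0353 1/|dy|=3.8637
    cross x-line → (2,3), t=0.4452
    cross x-line → (1,3), t=1.4804
    cross y-line → (1,2), t=1.9705
    cross x-line → (0,2), t=2.5157 (wall)
  → r_1 = 2.5157
beam 2: φ=-45°, α=240°
  d=(-0.5000,-0.8660)  start (3,3)  tX=0.8600 tY=0.5889  stride 1/|dx|=2.0000 1/|dy|=1.1547
    cross y-line → (3,2), t=0.5889
    cross x-line → (2,2), t=0.8600
    cross y-line → (2,1), t=1.7436
    cross x-line → (1,1), t=2.8600
    cross y-line → (1,0), t=2.8983 (wall)
  → r_2 = 2.8983
beam 3: φ=0°, α=285°
  d=(0.2588,-0.9659)  start (3,3)  tX=2.2023 tY=0.5280  stride 1/|dx|=3.8637 1/|dy|=1.0353
    cross y-line → (3,2), t=0.5280
    cross y-line → (3,1), t=1.5633
    cross x-line → (4,1), t=2.2023 (wall)
  → r_3 = 2.2023
beam 4: φ=45°, α=330°
  d=(0.8660,-0.5000)  start (3,3)  tX=0.6582 tY=1.0200  stride 1/|dx|=1.1547 1/|dy|=2.0000
    cross x-line → (4,3), t=0.6582 (wall)
  → r_4 = 0.6582
beam 5: φ=90°, α=15°
  d=(0.9659,0.2588)  start (3,3)  tX=0.5901 tY=1.8932  stride 1/|dx|=1.0353 1/|dy|=3.8637
    cross x-line → (4,3), t=0.5901 (wall)
  → r_5 = 0.5901

ranges = [2.5157, 2.8983, 2.2023, 0.6582, 0.5901]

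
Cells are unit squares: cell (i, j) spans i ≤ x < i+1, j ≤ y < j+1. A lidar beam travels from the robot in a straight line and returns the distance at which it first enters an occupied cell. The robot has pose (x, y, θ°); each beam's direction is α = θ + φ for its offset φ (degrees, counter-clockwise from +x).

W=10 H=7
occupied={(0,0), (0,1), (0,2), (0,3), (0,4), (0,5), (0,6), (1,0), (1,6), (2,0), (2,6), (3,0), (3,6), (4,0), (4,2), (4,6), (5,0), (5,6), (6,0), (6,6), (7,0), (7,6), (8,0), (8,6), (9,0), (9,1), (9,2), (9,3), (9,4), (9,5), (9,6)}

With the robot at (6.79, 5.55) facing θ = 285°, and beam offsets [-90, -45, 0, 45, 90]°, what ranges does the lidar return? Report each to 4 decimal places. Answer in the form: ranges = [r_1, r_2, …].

beam 1: φ=-90°, α=195°
  dir = (cos 195°, sin 195°) = (-0.9659, -0.2588); from cell (6,5)
  next x-line at t=0.8179, next y-line at t=2.1250; Δt_x=1.0353, Δt_y=3.8637
    x: enter (5,5) at t=0.8179
    x: enter (4,5) at t=1.8531
    y: enter (4,4) at t=2.1250
    x: enter (3,4) at t=2.8884
    x: enter (2,4) at t=3.9237
    x: enter (1,4) at t=4.9590
    y: enter (1,3) at t=5.9887
    x: enter (0,3) at t=5.9942 ← occupied
  → r_1 = 5.9942
beam 2: φ=-45°, α=240°
  dir = (cos 240°, sin 240°) = (-0.5000, -0.8660); from cell (6,5)
  next x-line at t=1.5800, next y-line at t=0.6351; Δt_x=2.0000, Δt_y=1.1547
    y: enter (6,4) at t=0.6351
    x: enter (5,4) at t=1.5800
    y: enter (5,3) at t=1.7898
    y: enter (5,2) at t=2.9445
    x: enter (4,2) at t=3.5800 ← occupied
  → r_2 = 3.5800
beam 3: φ=0°, α=285°
  dir = (cos 285°, sin 285°) = (0.2588, -0.9659); from cell (6,5)
  next x-line at t=0.8114, next y-line at t=0.5694; Δt_x=3.8637, Δt_y=1.0353
    y: enter (6,4) at t=0.5694
    x: enter (7,4) at t=0.8114
    y: enter (7,3) at t=1.6047
    y: enter (7,2) at t=2.6400
    y: enter (7,1) at t=3.6752
    x: enter (8,1) at t=4.6751
    y: enter (8,0) at t=4.7105 ← occupied
  → r_3 = 4.7105
beam 4: φ=45°, α=330°
  dir = (cos 330°, sin 330°) = (0.8660, -0.5000); from cell (6,5)
  next x-line at t=0.2425, next y-line at t=1.1000; Δt_x=1.1547, Δt_y=2.0000
    x: enter (7,5) at t=0.2425
    y: enter (7,4) at t=1.1000
    x: enter (8,4) at t=1.3972
    x: enter (9,4) at t=2.5519 ← occupied
  → r_4 = 2.5519
beam 5: φ=90°, α=15°
  dir = (cos 15°, sin 15°) = (0.9659, 0.2588); from cell (6,5)
  next x-line at t=0.2174, next y-line at t=1.7387; Δt_x=1.0353, Δt_y=3.8637
    x: enter (7,5) at t=0.2174
    x: enter (8,5) at t=1.2527
    y: enter (8,6) at t=1.7387 ← occupied
  → r_5 = 1.7387

ranges = [5.9942, 3.5800, 4.7105, 2.5519, 1.7387]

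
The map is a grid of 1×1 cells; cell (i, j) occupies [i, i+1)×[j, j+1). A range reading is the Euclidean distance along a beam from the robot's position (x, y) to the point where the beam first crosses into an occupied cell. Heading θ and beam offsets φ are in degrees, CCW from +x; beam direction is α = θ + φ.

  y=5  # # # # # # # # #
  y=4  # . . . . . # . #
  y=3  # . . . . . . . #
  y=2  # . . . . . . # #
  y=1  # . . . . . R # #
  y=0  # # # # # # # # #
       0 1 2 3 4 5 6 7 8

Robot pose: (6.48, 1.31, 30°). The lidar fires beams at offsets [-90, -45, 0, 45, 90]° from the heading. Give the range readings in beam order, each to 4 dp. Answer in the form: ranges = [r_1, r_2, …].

beam 1: φ=-90°, α=300°
  d=(0.5000,-0.8660)  start (6,1)  tX=1.0400 tY=0.3580  stride 1/|dx|=2.0000 1/|dy|=1.1547
    cross y-line → (6,0), t=0.3580 (wall)
  → r_1 = 0.3580
beam 2: φ=-45°, α=345°
  d=(0.9659,-0.2588)  start (6,1)  tX=0.5383 tY=1.1977  stride 1/|dx|=1.0353 1/|dy|=3.8637
    cross x-line → (7,1), t=0.5383 (wall)
  → r_2 = 0.5383
beam 3: φ=0°, α=30°
  d=(0.8660,0.5000)  start (6,1)  tX=0.6004 tY=1.3800  stride 1/|dx|=1.1547 1/|dy|=2.0000
    cross x-line → (7,1), t=0.6004 (wall)
  → r_3 = 0.6004
beam 4: φ=45°, α=75°
  d=(0.2588,0.9659)  start (6,1)  tX=2.0091 tY=0.7143  stride 1/|dx|=3.8637 1/|dy|=1.0353
    cross y-line → (6,2), t=0.7143
    cross y-line → (6,3), t=1.7496
    cross x-line → (7,3), t=2.0091
    cross y-line → (7,4), t=2.7849
    cross y-line → (7,5), t=3.8202 (wall)
  → r_4 = 3.8202
beam 5: φ=90°, α=120°
  d=(-0.5000,0.8660)  start (6,1)  tX=0.9600 tY=0.7967  stride 1/|dx|=2.0000 1/|dy|=1.1547
    cross y-line → (6,2), t=0.7967
    cross x-line → (5,2), t=0.9600
    cross y-line → (5,3), t=1.9514
    cross x-line → (4,3), t=2.9600
    cross y-line → (4,4), t=3.1061
    cross y-line → (4,5), t=4.2608 (wall)
  → r_5 = 4.2608

ranges = [0.3580, 0.5383, 0.6004, 3.8202, 4.2608]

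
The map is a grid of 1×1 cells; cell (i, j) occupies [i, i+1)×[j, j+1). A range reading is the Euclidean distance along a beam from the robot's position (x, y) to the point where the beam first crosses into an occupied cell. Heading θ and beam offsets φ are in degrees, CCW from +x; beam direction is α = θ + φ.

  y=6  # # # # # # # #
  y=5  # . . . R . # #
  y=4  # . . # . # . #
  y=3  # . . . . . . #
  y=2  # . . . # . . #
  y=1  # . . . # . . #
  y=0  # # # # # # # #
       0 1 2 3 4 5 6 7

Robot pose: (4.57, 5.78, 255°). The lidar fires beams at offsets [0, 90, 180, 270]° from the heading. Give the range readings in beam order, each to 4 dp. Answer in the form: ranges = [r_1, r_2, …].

beam 1: φ=0°, α=255°
  dir = (cos 255°, sin 255°) = (-0.2588, -0.9659); from cell (4,5)
  next x-line at t=2.2023, next y-line at t=0.8075; Δt_x=3.8637, Δt_y=1.0353
    y: enter (4,4) at t=0.8075
    y: enter (4,3) at t=1.8428
    x: enter (3,3) at t=2.2023
    y: enter (3,2) at t=2.8781
    y: enter (3,1) at t=3.9133
    y: enter (3,0) at t=4.9486 ← occupied
  → r_1 = 4.9486
beam 2: φ=90°, α=345°
  dir = (cos 345°, sin 345°) = (0.9659, -0.2588); from cell (4,5)
  next x-line at t=0.4452, next y-line at t=3.0137; Δt_x=1.0353, Δt_y=3.8637
    x: enter (5,5) at t=0.4452
    x: enter (6,5) at t=1.4804 ← occupied
  → r_2 = 1.4804
beam 3: φ=180°, α=75°
  dir = (cos 75°, sin 75°) = (0.2588, 0.9659); from cell (4,5)
  next x-line at t=1.6614, next y-line at t=0.2278; Δt_x=3.8637, Δt_y=1.0353
    y: enter (4,6) at t=0.2278 ← occupied
  → r_3 = 0.2278
beam 4: φ=270°, α=165°
  dir = (cos 165°, sin 165°) = (-0.9659, 0.2588); from cell (4,5)
  next x-line at t=0.5901, next y-line at t=0.8500; Δt_x=1.0353, Δt_y=3.8637
    x: enter (3,5) at t=0.5901
    y: enter (3,6) at t=0.8500 ← occupied
  → r_4 = 0.8500

ranges = [4.9486, 1.4804, 0.2278, 0.8500]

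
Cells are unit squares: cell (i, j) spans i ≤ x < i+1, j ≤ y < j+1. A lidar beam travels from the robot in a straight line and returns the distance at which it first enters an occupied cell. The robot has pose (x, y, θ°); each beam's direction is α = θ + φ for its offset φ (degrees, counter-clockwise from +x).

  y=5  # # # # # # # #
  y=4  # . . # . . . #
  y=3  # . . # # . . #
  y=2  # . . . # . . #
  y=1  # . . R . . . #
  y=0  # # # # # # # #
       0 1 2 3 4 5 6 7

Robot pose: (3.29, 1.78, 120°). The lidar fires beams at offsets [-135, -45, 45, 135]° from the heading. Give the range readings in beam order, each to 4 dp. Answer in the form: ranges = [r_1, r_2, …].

beam 1: φ=-135°, α=345°
  direction (0.9659, -0.2588); cell (3,1); t to first gridline: x 0.7350, y 3.0137 (then +1.0353 / +3.8637)
    (4,1) via x @ 0.7350
    (5,1) via x @ 1.7703
    (6,1) via x @ 2.8056
    (6,0) via y @ 3.0137  # hit
  → r_1 = 3.0137
beam 2: φ=-45°, α=75°
  direction (0.2588, 0.9659); cell (3,1); t to first gridline: x 2.7432, y 0.2278 (then +3.8637 / +1.0353)
    (3,2) via y @ 0.2278
    (3,3) via y @ 1.2630  # hit
  → r_2 = 1.2630
beam 3: φ=45°, α=165°
  direction (-0.9659, 0.2588); cell (3,1); t to first gridline: x 0.3002, y 0.8500 (then +1.0353 / +3.8637)
    (2,1) via x @ 0.3002
    (2,2) via y @ 0.8500
    (1,2) via x @ 1.3355
    (0,2) via x @ 2.3708  # hit
  → r_3 = 2.3708
beam 4: φ=135°, α=255°
  direction (-0.2588, -0.9659); cell (3,1); t to first gridline: x 1.1205, y 0.8075 (then +3.8637 / +1.0353)
    (3,0) via y @ 0.8075  # hit
  → r_4 = 0.8075

ranges = [3.0137, 1.2630, 2.3708, 0.8075]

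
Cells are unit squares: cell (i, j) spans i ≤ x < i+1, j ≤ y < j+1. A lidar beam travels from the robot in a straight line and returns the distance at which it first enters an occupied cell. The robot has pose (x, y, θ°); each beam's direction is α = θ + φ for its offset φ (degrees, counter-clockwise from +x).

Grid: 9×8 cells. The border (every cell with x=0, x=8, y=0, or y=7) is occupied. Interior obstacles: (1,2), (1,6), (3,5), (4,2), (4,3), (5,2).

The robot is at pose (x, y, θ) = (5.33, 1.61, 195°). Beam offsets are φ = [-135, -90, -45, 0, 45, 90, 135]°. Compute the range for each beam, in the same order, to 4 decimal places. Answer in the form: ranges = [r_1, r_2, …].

ranges = [0.4503, 0.4038, 0.7800, 2.3569, 0.7044, 0.6315, 1.2200]

beam 1: φ=-135°, α=60°
  cosα=0.5000 sinα=0.8660 | (5,1) | tMaxX 1.3400 tMaxY 0.4503 | tΔX 2.0000 tΔY 1.1547
    t=0.4503 [y] (5,2) — stop
  → r_1 = 0.4503
beam 2: φ=-90°, α=105°
  cosα=-0.2588 sinα=0.9659 | (5,1) | tMaxX 1.2750 tMaxY 0.4038 | tΔX 3.8637 tΔY 1.0353
    t=0.4038 [y] (5,2) — stop
  → r_2 = 0.4038
beam 3: φ=-45°, α=150°
  cosα=-0.8660 sinα=0.5000 | (5,1) | tMaxX 0.3811 tMaxY 0.7800 | tΔX 1.1547 tΔY 2.0000
    t=0.3811 [x] (4,1)
    t=0.7800 [y] (4,2) — stop
  → r_3 = 0.7800
beam 4: φ=0°, α=195°
  cosα=-0.9659 sinα=-0.2588 | (5,1) | tMaxX 0.3416 tMaxY 2.3569 | tΔX 1.0353 tΔY 3.8637
    t=0.3416 [x] (4,1)
    t=1.3769 [x] (3,1)
    t=2.3569 [y] (3,0) — stop
  → r_4 = 2.3569
beam 5: φ=45°, α=240°
  cosα=-0.5000 sinα=-0.8660 | (5,1) | tMaxX 0.6600 tMaxY 0.7044 | tΔX 2.0000 tΔY 1.1547
    t=0.6600 [x] (4,1)
    t=0.7044 [y] (4,0) — stop
  → r_5 = 0.7044
beam 6: φ=90°, α=285°
  cosα=0.2588 sinα=-0.9659 | (5,1) | tMaxX 2.5887 tMaxY 0.6315 | tΔX 3.8637 tΔY 1.0353
    t=0.6315 [y] (5,0) — stop
  → r_6 = 0.6315
beam 7: φ=135°, α=330°
  cosα=0.8660 sinα=-0.5000 | (5,1) | tMaxX 0.7736 tMaxY 1.2200 | tΔX 1.1547 tΔY 2.0000
    t=0.7736 [x] (6,1)
    t=1.2200 [y] (6,0) — stop
  → r_7 = 1.2200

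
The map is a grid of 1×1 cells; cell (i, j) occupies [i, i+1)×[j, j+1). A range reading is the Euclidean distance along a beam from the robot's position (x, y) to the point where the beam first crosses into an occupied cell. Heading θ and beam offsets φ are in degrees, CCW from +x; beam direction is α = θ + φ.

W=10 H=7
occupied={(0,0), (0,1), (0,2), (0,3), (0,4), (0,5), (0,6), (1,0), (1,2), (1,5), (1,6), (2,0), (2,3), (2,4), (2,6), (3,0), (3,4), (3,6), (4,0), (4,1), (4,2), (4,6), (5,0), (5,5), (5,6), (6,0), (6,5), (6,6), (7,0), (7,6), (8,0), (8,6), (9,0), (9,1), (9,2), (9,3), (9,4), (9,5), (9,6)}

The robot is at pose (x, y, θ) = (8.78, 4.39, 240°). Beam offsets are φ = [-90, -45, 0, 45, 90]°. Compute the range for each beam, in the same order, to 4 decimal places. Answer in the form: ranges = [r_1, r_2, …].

ranges = [2.0554, 7.0192, 3.9144, 0.8500, 0.2540]

beam 1: φ=-90°, α=150°
  d=(-0.8660,0.5000)  start (8,4)  tX=0.9007 tY=1.2200  stride 1/|dx|=1.1547 1/|dy|=2.0000
    cross x-line → (7,4), t=0.9007
    cross y-line → (7,5), t=1.2200
    cross x-line → (6,5), t=2.0554 (wall)
  → r_1 = 2.0554
beam 2: φ=-45°, α=195°
  d=(-0.9659,-0.2588)  start (8,4)  tX=0.8075 tY=1.5068  stride 1/|dx|=1.0353 1/|dy|=3.8637
    cross x-line → (7,4), t=0.8075
    cross y-line → (7,3), t=1.5068
    cross x-line → (6,3), t=1.8428
    cross x-line → (5,3), t=2.8781
    cross x-line → (4,3), t=3.9133
    cross x-line → (3,3), t=4.9486
    cross y-line → (3,2), t=5.3705
    cross x-line → (2,2), t=5.9839
    cross x-line → (1,2), t=7.0192 (wall)
  → r_2 = 7.0192
beam 3: φ=0°, α=240°
  d=(-0.5000,-0.8660)  start (8,4)  tX=1.5600 tY=0.4503  stride 1/|dx|=2.0000 1/|dy|=1.1547
    cross y-line → (8,3), t=0.4503
    cross x-line → (7,3), t=1.5600
    cross y-line → (7,2), t=1.6050
    cross y-line → (7,1), t=2.7597
    cross x-line → (6,1), t=3.5600
    cross y-line → (6,0), t=3.9144 (wall)
  → r_3 = 3.9144
beam 4: φ=45°, α=285°
  d=(0.2588,-0.9659)  start (8,4)  tX=0.8500 tY=0.4038  stride 1/|dx|=3.8637 1/|dy|=1.0353
    cross y-line → (8,3), t=0.4038
    cross x-line → (9,3), t=0.8500 (wall)
  → r_4 = 0.8500
beam 5: φ=90°, α=330°
  d=(0.8660,-0.5000)  start (8,4)  tX=0.2540 tY=0.7800  stride 1/|dx|=1.1547 1/|dy|=2.0000
    cross x-line → (9,4), t=0.2540 (wall)
  → r_5 = 0.2540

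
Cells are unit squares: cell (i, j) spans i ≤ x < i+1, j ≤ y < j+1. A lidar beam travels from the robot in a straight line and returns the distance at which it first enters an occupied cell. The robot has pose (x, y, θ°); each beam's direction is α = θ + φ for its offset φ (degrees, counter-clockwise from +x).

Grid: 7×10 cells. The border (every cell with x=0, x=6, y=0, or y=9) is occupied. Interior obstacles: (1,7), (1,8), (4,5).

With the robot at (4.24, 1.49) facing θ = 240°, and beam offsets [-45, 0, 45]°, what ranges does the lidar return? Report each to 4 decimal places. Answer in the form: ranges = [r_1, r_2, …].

beam 1: φ=-45°, α=195°
  dir = (cos 195°, sin 195°) = (-0.9659, -0.2588); from cell (4,1)
  next x-line at t=0.2485, next y-line at t=1.8932; Δt_x=1.0353, Δt_y=3.8637
    x: enter (3,1) at t=0.2485
    x: enter (2,1) at t=1.2837
    y: enter (2,0) at t=1.8932 ← occupied
  → r_1 = 1.8932
beam 2: φ=0°, α=240°
  dir = (cos 240°, sin 240°) = (-0.5000, -0.8660); from cell (4,1)
  next x-line at t=0.4800, next y-line at t=0.5658; Δt_x=2.0000, Δt_y=1.1547
    x: enter (3,1) at t=0.4800
    y: enter (3,0) at t=0.5658 ← occupied
  → r_2 = 0.5658
beam 3: φ=45°, α=285°
  dir = (cos 285°, sin 285°) = (0.2588, -0.9659); from cell (4,1)
  next x-line at t=2.9364, next y-line at t=0.5073; Δt_x=3.8637, Δt_y=1.0353
    y: enter (4,0) at t=0.5073 ← occupied
  → r_3 = 0.5073

ranges = [1.8932, 0.5658, 0.5073]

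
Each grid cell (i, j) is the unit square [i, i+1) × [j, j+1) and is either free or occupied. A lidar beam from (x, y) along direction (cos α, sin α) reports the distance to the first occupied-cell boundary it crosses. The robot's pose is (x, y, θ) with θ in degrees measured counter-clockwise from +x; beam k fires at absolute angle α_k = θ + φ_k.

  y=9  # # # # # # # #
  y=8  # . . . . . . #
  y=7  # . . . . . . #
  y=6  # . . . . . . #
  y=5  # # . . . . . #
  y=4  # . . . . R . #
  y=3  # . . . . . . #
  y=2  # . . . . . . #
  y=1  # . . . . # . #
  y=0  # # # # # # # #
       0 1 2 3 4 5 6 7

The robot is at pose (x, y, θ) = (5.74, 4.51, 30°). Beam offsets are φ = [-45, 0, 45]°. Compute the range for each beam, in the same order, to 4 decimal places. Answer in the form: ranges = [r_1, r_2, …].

beam 1: φ=-45°, α=345°
  d=(0.9659,-0.2588)  start (5,4)  tX=0.2692 tY=1.9705  stride 1/|dx|=1.0353 1/|dy|=3.8637
    cross x-line → (6,4), t=0.2692
    cross x-line → (7,4), t=1.3044 (wall)
  → r_1 = 1.3044
beam 2: φ=0°, α=30°
  d=(0.8660,0.5000)  start (5,4)  tX=0.3002 tY=0.9800  stride 1/|dx|=1.1547 1/|dy|=2.0000
    cross x-line → (6,4), t=0.3002
    cross y-line → (6,5), t=0.9800
    cross x-line → (7,5), t=1.4549 (wall)
  → r_2 = 1.4549
beam 3: φ=45°, α=75°
  d=(0.2588,0.9659)  start (5,4)  tX=1.0046 tY=0.5073  stride 1/|dx|=3.8637 1/|dy|=1.0353
    cross y-line → (5,5), t=0.5073
    cross x-line → (6,5), t=1.0046
    cross y-line → (6,6), t=1.5426
    cross y-line → (6,7), t=2.5778
    cross y-line → (6,8), t=3.6131
    cross y-line → (6,9), t=4.6484 (wall)
  → r_3 = 4.6484

ranges = [1.3044, 1.4549, 4.6484]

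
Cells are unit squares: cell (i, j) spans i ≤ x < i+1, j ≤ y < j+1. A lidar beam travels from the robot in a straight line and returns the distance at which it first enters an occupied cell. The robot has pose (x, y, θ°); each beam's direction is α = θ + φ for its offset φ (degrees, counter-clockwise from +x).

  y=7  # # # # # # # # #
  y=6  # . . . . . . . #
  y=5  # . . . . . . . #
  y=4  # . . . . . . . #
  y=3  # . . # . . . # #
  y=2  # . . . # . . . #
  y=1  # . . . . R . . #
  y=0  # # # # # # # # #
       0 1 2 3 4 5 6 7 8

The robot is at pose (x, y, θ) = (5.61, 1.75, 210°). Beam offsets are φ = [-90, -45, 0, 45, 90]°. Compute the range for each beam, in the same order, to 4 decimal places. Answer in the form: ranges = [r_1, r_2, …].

ranges = [1.2200, 0.9659, 1.5000, 0.7765, 0.8660]

beam 1: φ=-90°, α=120°
  dir = (cos 120°, sin 120°) = (-0.5000, 0.8660); from cell (5,1)
  next x-line at t=1.2200, next y-line at t=0.2887; Δt_x=2.0000, Δt_y=1.1547
    y: enter (5,2) at t=0.2887
    x: enter (4,2) at t=1.2200 ← occupied
  → r_1 = 1.2200
beam 2: φ=-45°, α=165°
  dir = (cos 165°, sin 165°) = (-0.9659, 0.2588); from cell (5,1)
  next x-line at t=0.6315, next y-line at t=0.9659; Δt_x=1.0353, Δt_y=3.8637
    x: enter (4,1) at t=0.6315
    y: enter (4,2) at t=0.9659 ← occupied
  → r_2 = 0.9659
beam 3: φ=0°, α=210°
  dir = (cos 210°, sin 210°) = (-0.8660, -0.5000); from cell (5,1)
  next x-line at t=0.7044, next y-line at t=1.5000; Δt_x=1.1547, Δt_y=2.0000
    x: enter (4,1) at t=0.7044
    y: enter (4,0) at t=1.5000 ← occupied
  → r_3 = 1.5000
beam 4: φ=45°, α=255°
  dir = (cos 255°, sin 255°) = (-0.2588, -0.9659); from cell (5,1)
  next x-line at t=2.3569, next y-line at t=0.7765; Δt_x=3.8637, Δt_y=1.0353
    y: enter (5,0) at t=0.7765 ← occupied
  → r_4 = 0.7765
beam 5: φ=90°, α=300°
  dir = (cos 300°, sin 300°) = (0.5000, -0.8660); from cell (5,1)
  next x-line at t=0.7800, next y-line at t=0.8660; Δt_x=2.0000, Δt_y=1.1547
    x: enter (6,1) at t=0.7800
    y: enter (6,0) at t=0.8660 ← occupied
  → r_5 = 0.8660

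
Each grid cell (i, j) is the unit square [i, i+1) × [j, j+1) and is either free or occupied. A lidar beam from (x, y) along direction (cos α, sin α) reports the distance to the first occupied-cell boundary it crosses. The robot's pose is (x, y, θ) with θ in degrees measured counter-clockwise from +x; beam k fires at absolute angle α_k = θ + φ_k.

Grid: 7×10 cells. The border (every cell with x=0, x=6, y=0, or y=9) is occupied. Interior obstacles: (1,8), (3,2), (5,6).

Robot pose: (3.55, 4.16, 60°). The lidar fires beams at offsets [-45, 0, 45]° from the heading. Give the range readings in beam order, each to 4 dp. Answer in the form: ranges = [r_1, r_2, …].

ranges = [2.5364, 2.9000, 5.0107]

beam 1: φ=-45°, α=15°
  direction (0.9659, 0.2588); cell (3,4); t to first gridline: x 0.4659, y 3.2455 (then +1.0353 / +3.8637)
    (4,4) via x @ 0.4659
    (5,4) via x @ 1.5012
    (6,4) via x @ 2.5364  # hit
  → r_1 = 2.5364
beam 2: φ=0°, α=60°
  direction (0.5000, 0.8660); cell (3,4); t to first gridline: x 0.9000, y 0.9699 (then +2.0000 / +1.1547)
    (4,4) via x @ 0.9000
    (4,5) via y @ 0.9699
    (4,6) via y @ 2.1246
    (5,6) via x @ 2.9000  # hit
  → r_2 = 2.9000
beam 3: φ=45°, α=105°
  direction (-0.2588, 0.9659); cell (3,4); t to first gridline: x 2.1250, y 0.8696 (then +3.8637 / +1.0353)
    (3,5) via y @ 0.8696
    (3,6) via y @ 1.9049
    (2,6) via x @ 2.1250
    (2,7) via y @ 2.9402
    (2,8) via y @ 3.9755
    (2,9) via y @ 5.0107  # hit
  → r_3 = 5.0107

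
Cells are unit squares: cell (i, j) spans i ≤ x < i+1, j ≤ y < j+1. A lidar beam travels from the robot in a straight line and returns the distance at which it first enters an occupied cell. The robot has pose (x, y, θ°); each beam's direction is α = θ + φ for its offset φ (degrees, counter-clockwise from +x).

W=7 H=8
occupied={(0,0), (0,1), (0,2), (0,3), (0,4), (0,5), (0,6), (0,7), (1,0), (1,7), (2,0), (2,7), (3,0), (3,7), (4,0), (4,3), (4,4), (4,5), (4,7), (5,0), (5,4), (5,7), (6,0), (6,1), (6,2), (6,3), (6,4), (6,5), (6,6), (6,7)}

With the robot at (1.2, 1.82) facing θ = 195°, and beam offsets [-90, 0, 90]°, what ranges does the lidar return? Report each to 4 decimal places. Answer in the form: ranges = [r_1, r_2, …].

beam 1: φ=-90°, α=105°
  dir = (cos 105°, sin 105°) = (-0.2588, 0.9659); from cell (1,1)
  next x-line at t=0.7727, next y-line at t=0.1863; Δt_x=3.8637, Δt_y=1.0353
    y: enter (1,2) at t=0.1863
    x: enter (0,2) at t=0.7727 ← occupied
  → r_1 = 0.7727
beam 2: φ=0°, α=195°
  dir = (cos 195°, sin 195°) = (-0.9659, -0.2588); from cell (1,1)
  next x-line at t=0.2071, next y-line at t=3.1682; Δt_x=1.0353, Δt_y=3.8637
    x: enter (0,1) at t=0.2071 ← occupied
  → r_2 = 0.2071
beam 3: φ=90°, α=285°
  dir = (cos 285°, sin 285°) = (0.2588, -0.9659); from cell (1,1)
  next x-line at t=3.0910, next y-line at t=0.8489; Δt_x=3.8637, Δt_y=1.0353
    y: enter (1,0) at t=0.8489 ← occupied
  → r_3 = 0.8489

ranges = [0.7727, 0.2071, 0.8489]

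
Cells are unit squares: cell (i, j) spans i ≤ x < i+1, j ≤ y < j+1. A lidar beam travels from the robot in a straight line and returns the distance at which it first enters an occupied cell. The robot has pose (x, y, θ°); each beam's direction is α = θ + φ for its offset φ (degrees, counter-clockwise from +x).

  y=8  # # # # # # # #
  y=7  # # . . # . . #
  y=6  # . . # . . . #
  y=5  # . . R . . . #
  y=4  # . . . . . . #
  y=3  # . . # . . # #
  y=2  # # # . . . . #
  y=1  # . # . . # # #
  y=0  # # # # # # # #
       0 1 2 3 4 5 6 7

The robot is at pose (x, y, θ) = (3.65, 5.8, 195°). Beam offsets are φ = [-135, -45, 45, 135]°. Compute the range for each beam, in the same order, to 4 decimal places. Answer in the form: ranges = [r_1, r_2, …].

ranges = [0.2309, 0.4000, 3.2332, 3.6000]

beam 1: φ=-135°, α=60°
  direction (0.5000, 0.8660); cell (3,5); t to first gridline: x 0.7000, y 0.2309 (then +2.0000 / +1.1547)
    (3,6) via y @ 0.2309  # hit
  → r_1 = 0.2309
beam 2: φ=-45°, α=150°
  direction (-0.8660, 0.5000); cell (3,5); t to first gridline: x 0.7506, y 0.4000 (then +1.1547 / +2.0000)
    (3,6) via y @ 0.4000  # hit
  → r_2 = 0.4000
beam 3: φ=45°, α=240°
  direction (-0.5000, -0.8660); cell (3,5); t to first gridline: x 1.3000, y 0.9238 (then +2.0000 / +1.1547)
    (3,4) via y @ 0.9238
    (2,4) via x @ 1.3000
    (2,3) via y @ 2.0785
    (2,2) via y @ 3.2332  # hit
  → r_3 = 3.2332
beam 4: φ=135°, α=330°
  direction (0.8660, -0.5000); cell (3,5); t to first gridline: x 0.4041, y 1.6000 (then +1.1547 / +2.0000)
    (4,5) via x @ 0.4041
    (5,5) via x @ 1.5588
    (5,4) via y @ 1.6000
    (6,4) via x @ 2.7135
    (6,3) via y @ 3.6000  # hit
  → r_4 = 3.6000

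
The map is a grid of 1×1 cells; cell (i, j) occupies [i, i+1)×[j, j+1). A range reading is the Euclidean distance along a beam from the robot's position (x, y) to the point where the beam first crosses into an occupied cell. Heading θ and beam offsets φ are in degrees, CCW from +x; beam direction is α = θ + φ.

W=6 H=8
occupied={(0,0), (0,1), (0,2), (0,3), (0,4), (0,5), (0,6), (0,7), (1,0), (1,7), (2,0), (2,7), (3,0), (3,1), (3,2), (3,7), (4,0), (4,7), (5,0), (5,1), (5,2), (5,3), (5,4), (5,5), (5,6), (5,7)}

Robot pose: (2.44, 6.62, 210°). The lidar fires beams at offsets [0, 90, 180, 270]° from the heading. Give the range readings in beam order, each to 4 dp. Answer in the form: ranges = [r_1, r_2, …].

beam 1: φ=0°, α=210°
  dir = (cos 210°, sin 210°) = (-0.8660, -0.5000); from cell (2,6)
  next x-line at t=0.5081, next y-line at t=1.2400; Δt_x=1.1547, Δt_y=2.0000
    x: enter (1,6) at t=0.5081
    y: enter (1,5) at t=1.2400
    x: enter (0,5) at t=1.6628 ← occupied
  → r_1 = 1.6628
beam 2: φ=90°, α=300°
  dir = (cos 300°, sin 300°) = (0.5000, -0.8660); from cell (2,6)
  next x-line at t=1.1200, next y-line at t=0.7159; Δt_x=2.0000, Δt_y=1.1547
    y: enter (2,5) at t=0.7159
    x: enter (3,5) at t=1.1200
    y: enter (3,4) at t=1.8706
    y: enter (3,3) at t=3.0253
    x: enter (4,3) at t=3.1200
    y: enter (4,2) at t=4.1800
    x: enter (5,2) at t=5.1200 ← occupied
  → r_2 = 5.1200
beam 3: φ=180°, α=30°
  dir = (cos 30°, sin 30°) = (0.8660, 0.5000); from cell (2,6)
  next x-line at t=0.6466, next y-line at t=0.7600; Δt_x=1.1547, Δt_y=2.0000
    x: enter (3,6) at t=0.6466
    y: enter (3,7) at t=0.7600 ← occupied
  → r_3 = 0.7600
beam 4: φ=270°, α=120°
  dir = (cos 120°, sin 120°) = (-0.5000, 0.8660); from cell (2,6)
  next x-line at t=0.8800, next y-line at t=0.4388; Δt_x=2.0000, Δt_y=1.1547
    y: enter (2,7) at t=0.4388 ← occupied
  → r_4 = 0.4388

ranges = [1.6628, 5.1200, 0.7600, 0.4388]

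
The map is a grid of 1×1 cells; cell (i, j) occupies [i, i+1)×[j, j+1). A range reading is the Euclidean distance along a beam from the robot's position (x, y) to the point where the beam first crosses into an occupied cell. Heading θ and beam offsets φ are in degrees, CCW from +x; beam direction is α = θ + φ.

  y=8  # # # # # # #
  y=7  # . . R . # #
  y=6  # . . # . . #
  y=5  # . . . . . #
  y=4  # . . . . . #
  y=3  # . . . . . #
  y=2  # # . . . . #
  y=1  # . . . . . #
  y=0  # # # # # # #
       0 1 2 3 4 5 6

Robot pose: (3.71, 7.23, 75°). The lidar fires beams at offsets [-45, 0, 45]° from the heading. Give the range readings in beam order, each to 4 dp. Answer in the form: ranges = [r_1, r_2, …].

ranges = [1.4896, 0.7972, 0.8891]

beam 1: φ=-45°, α=30°
  d=(0.8660,0.5000)  start (3,7)  tX=0.3349 tY=1.5400  stride 1/|dx|=1.1547 1/|dy|=2.0000
    cross x-line → (4,7), t=0.3349
    cross x-line → (5,7), t=1.4896 (wall)
  → r_1 = 1.4896
beam 2: φ=0°, α=75°
  d=(0.2588,0.9659)  start (3,7)  tX=1.1205 tY=0.7972  stride 1/|dx|=3.8637 1/|dy|=1.0353
    cross y-line → (3,8), t=0.7972 (wall)
  → r_2 = 0.7972
beam 3: φ=45°, α=120°
  d=(-0.5000,0.8660)  start (3,7)  tX=1.4200 tY=0.8891  stride 1/|dx|=2.0000 1/|dy|=1.1547
    cross y-line → (3,8), t=0.8891 (wall)
  → r_3 = 0.8891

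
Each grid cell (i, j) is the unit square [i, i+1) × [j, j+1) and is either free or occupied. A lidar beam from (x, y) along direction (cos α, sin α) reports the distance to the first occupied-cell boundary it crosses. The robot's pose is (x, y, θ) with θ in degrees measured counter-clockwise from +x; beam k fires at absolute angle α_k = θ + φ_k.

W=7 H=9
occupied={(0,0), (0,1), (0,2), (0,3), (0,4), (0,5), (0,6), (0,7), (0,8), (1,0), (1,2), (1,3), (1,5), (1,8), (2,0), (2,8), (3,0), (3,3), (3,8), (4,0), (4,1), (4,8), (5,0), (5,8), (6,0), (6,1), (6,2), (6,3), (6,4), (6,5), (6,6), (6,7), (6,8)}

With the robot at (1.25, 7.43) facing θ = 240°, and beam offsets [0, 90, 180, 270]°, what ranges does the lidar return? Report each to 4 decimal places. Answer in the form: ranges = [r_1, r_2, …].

ranges = [0.5000, 5.4848, 0.6582, 0.2887]

beam 1: φ=0°, α=240°
  d=(-0.5000,-0.8660)  start (1,7)  tX=0.5000 tY=0.4965  stride 1/|dx|=2.0000 1/|dy|=1.1547
    cross y-line → (1,6), t=0.4965
    cross x-line → (0,6), t=0.5000 (wall)
  → r_1 = 0.5000
beam 2: φ=90°, α=330°
  d=(0.8660,-0.5000)  start (1,7)  tX=0.8660 tY=0.8600  stride 1/|dx|=1.1547 1/|dy|=2.0000
    cross y-line → (1,6), t=0.8600
    cross x-line → (2,6), t=0.8660
    cross x-line → (3,6), t=2.0207
    cross y-line → (3,5), t=2.8600
    cross x-line → (4,5), t=3.1754
    cross x-line → (5,5), t=4.3301
    cross y-line → (5,4), t=4.8600
    cross x-line → (6,4), t=5.4848 (wall)
  → r_2 = 5.4848
beam 3: φ=180°, α=60°
  d=(0.5000,0.8660)  start (1,7)  tX=1.5000 tY=0.6582  stride 1/|dx|=2.0000 1/|dy|=1.1547
    cross y-line → (1,8), t=0.6582 (wall)
  → r_3 = 0.6582
beam 4: φ=270°, α=150°
  d=(-0.8660,0.5000)  start (1,7)  tX=0.2887 tY=1.1400  stride 1/|dx|=1.1547 1/|dy|=2.0000
    cross x-line → (0,7), t=0.2887 (wall)
  → r_4 = 0.2887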